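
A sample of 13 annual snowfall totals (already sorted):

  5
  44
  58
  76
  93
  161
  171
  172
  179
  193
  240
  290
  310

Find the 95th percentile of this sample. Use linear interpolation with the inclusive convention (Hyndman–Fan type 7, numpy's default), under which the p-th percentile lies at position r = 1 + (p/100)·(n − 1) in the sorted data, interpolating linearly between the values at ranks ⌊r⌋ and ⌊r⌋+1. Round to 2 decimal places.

n = 13.
r = 1 + (95/100)·(13 − 1) = 1 + 11.4 = 12.4.
Rank 12 is 290 and rank 13 is 310.
Interpolate: 290 + 0.4·(310 − 290) = 290 + 0.4·20 = 298.

298.00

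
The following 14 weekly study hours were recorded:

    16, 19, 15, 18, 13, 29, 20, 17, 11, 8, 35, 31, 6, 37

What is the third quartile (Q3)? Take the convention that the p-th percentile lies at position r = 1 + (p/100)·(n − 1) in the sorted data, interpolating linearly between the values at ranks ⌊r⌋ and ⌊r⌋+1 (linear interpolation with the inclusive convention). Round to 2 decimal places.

26.75

Sorted: 6, 8, 11, 13, 15, 16, 17, 18, 19, 20, 29, 31, 35, 37.
n = 14.
r = 1 + (75/100)·(14 − 1) = 1 + 9.75 = 10.75.
Rank 10 is 20 and rank 11 is 29.
Interpolate: 20 + 0.75·(29 − 20) = 20 + 0.75·9 = 26.75.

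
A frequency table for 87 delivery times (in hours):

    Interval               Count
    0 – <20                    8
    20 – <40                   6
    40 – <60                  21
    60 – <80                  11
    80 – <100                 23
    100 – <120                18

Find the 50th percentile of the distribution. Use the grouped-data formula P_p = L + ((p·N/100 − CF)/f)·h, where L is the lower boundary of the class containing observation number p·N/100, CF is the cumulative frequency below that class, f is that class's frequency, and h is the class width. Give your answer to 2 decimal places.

N = 87; target position k = 50/100 · 87 = 43.5.
Cumulative frequencies: 8, 14, 35, 46, 69, 87.
Observation 43.5 falls in the class 60 – <80.
L = 60, CF = 35, f = 11, h = 20.
P50 = 60 + ((43.5 − 35)/11)·20 = 60 + 15.4545 = 75.4545.

75.45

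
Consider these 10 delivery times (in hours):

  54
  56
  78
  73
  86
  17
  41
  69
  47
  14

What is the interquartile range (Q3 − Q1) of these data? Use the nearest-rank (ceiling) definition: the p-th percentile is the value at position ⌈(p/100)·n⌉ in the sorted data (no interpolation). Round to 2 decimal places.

32.00

Sorted: 14, 17, 41, 47, 54, 56, 69, 73, 78, 86.
n = 10.
P25: rank ⌈25/100·10⌉ = 3 → 41.
P75: rank ⌈75/100·10⌉ = 8 → 73.
Difference: 73 − 41 = 32.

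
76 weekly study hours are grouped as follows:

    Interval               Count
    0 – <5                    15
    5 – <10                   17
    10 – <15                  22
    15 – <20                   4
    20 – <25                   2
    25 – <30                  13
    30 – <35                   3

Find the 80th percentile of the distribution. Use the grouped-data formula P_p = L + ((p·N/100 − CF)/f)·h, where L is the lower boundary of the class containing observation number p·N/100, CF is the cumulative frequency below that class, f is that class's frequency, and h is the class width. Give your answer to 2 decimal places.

N = 76; target position k = 80/100 · 76 = 60.8.
Cumulative frequencies: 15, 32, 54, 58, 60, 73, 76.
Observation 60.8 falls in the class 25 – <30.
L = 25, CF = 60, f = 13, h = 5.
P80 = 25 + ((60.8 − 60)/13)·5 = 25 + 0.307692 = 25.3077.

25.31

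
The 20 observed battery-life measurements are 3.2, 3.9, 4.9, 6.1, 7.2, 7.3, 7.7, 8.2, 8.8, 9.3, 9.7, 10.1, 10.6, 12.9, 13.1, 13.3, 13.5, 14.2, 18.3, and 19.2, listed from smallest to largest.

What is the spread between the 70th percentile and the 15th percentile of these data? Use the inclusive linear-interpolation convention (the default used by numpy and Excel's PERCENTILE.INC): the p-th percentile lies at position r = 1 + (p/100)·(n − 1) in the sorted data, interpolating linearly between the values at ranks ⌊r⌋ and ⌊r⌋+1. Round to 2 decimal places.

n = 20.
P15: r = 3.85; ranks 3–4 are 4.9, 6.1; interpolating gives 5.92.
P70: r = 14.3; ranks 14–15 are 12.9, 13.1; interpolating gives 12.96.
Difference: 12.96 − 5.92 = 7.04.

7.04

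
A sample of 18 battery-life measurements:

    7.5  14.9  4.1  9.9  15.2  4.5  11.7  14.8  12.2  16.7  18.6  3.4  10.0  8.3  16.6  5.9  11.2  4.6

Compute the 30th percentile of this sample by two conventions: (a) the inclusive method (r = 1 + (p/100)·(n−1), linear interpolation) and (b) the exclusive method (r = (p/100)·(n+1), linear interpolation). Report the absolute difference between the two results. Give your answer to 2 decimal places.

0.56

Sorted: 3.4, 4.1, 4.5, 4.6, 5.9, 7.5, 8.3, 9.9, 10.0, 11.2, 11.7, 12.2, 14.8, 14.9, 15.2, 16.6, 16.7, 18.6.
n = 18.
(a) r = 6.1; between ranks 6 (7.5) and 7 (8.3): 7.58.
(b) r = 5.7; between ranks 5 (5.9) and 6 (7.5): 7.02.
|7.58 − 7.02| = 0.56.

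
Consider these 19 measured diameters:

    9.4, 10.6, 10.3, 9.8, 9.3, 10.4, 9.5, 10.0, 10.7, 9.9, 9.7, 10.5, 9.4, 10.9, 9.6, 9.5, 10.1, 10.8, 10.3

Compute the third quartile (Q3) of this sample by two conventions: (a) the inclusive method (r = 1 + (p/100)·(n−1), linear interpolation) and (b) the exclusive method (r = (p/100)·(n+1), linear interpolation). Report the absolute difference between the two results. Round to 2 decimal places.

Sorted: 9.3, 9.4, 9.4, 9.5, 9.5, 9.6, 9.7, 9.8, 9.9, 10.0, 10.1, 10.3, 10.3, 10.4, 10.5, 10.6, 10.7, 10.8, 10.9.
n = 19.
(a) r = 14.5; between ranks 14 (10.4) and 15 (10.5): 10.45.
(b) r = 15 → value at rank 15 = 10.5.
|10.45 − 10.5| = 0.05.

0.05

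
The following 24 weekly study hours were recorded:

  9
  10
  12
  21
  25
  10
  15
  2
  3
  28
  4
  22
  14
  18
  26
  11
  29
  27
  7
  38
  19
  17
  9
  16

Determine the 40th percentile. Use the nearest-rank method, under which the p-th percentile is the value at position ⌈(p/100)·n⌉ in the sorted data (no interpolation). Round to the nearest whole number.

12

Sorted: 2, 3, 4, 7, 9, 9, 10, 10, 11, 12, 14, 15, 16, 17, 18, 19, 21, 22, 25, 26, 27, 28, 29, 38.
n = 24.
Position = ⌈40/100 · 24⌉ = ⌈9.6⌉ = 10.
The value at rank 10 is 12.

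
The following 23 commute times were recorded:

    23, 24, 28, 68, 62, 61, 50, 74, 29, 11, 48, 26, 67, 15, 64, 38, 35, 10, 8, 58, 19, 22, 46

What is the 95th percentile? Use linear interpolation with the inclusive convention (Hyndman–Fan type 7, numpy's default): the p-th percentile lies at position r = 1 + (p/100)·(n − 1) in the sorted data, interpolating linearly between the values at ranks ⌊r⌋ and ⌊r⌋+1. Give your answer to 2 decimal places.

67.90

Sorted: 8, 10, 11, 15, 19, 22, 23, 24, 26, 28, 29, 35, 38, 46, 48, 50, 58, 61, 62, 64, 67, 68, 74.
n = 23.
r = 1 + (95/100)·(23 − 1) = 1 + 20.9 = 21.9.
Rank 21 is 67 and rank 22 is 68.
Interpolate: 67 + 0.9·(68 − 67) = 67 + 0.9·1 = 67.9.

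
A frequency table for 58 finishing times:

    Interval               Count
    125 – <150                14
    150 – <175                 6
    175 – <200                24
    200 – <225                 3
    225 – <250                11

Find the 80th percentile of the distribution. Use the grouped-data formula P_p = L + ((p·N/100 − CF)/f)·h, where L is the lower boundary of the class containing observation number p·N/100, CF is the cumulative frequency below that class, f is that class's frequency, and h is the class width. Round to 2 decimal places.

N = 58; target position k = 80/100 · 58 = 46.4.
Cumulative frequencies: 14, 20, 44, 47, 58.
Observation 46.4 falls in the class 200 – <225.
L = 200, CF = 44, f = 3, h = 25.
P80 = 200 + ((46.4 − 44)/3)·25 = 200 + 20 = 220.

220.00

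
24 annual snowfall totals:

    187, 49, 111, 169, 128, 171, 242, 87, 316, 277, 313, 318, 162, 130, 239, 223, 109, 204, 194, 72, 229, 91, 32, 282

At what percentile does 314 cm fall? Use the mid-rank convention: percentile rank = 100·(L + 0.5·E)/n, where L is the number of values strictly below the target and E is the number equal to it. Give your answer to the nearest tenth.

91.7

Sorted: 32, 49, 72, 87, 91, 109, 111, 128, 130, 162, 169, 171, 187, 194, 204, 223, 229, 239, 242, 277, 282, 313, 316, 318.
Count below 314: L = 22; count equal: E = 0; n = 24.
Percentile rank = 100·(22 + 0.5·0)/24 = 100·22/24 = 91.67.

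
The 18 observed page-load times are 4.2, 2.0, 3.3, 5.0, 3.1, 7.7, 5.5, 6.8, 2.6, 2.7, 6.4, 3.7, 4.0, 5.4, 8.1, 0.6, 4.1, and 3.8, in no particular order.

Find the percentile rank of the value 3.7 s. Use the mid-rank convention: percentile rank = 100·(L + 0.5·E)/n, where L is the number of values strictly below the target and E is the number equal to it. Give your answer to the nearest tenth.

36.1

Sorted: 0.6, 2.0, 2.6, 2.7, 3.1, 3.3, 3.7, 3.8, 4.0, 4.1, 4.2, 5.0, 5.4, 5.5, 6.4, 6.8, 7.7, 8.1.
Count below 3.7: L = 6; count equal: E = 1; n = 18.
Percentile rank = 100·(6 + 0.5·1)/18 = 100·6.5/18 = 36.11.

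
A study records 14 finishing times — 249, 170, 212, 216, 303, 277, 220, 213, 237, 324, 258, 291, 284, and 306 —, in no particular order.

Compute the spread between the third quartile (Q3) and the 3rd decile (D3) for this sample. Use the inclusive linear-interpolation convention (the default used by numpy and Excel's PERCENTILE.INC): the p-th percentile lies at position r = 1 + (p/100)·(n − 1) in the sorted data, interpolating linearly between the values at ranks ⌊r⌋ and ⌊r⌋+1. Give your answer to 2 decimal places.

Sorted: 170, 212, 213, 216, 220, 237, 249, 258, 277, 284, 291, 303, 306, 324.
n = 14.
P30: r = 4.9; ranks 4–5 are 216, 220; interpolating gives 219.6.
P75: r = 10.75; ranks 10–11 are 284, 291; interpolating gives 289.25.
Difference: 289.25 − 219.6 = 69.65.

69.65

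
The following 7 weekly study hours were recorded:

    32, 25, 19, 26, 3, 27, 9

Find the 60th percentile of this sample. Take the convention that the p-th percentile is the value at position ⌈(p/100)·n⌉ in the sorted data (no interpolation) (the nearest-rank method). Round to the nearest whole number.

Sorted: 3, 9, 19, 25, 26, 27, 32.
n = 7.
Position = ⌈60/100 · 7⌉ = ⌈4.2⌉ = 5.
The value at rank 5 is 26.

26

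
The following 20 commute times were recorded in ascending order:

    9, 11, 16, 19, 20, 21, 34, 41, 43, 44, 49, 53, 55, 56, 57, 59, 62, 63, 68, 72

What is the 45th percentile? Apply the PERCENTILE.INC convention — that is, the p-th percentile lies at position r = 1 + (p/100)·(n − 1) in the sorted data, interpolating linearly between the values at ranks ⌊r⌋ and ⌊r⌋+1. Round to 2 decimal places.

43.55

n = 20.
r = 1 + (45/100)·(20 − 1) = 1 + 8.55 = 9.55.
Rank 9 is 43 and rank 10 is 44.
Interpolate: 43 + 0.55·(44 − 43) = 43 + 0.55·1 = 43.55.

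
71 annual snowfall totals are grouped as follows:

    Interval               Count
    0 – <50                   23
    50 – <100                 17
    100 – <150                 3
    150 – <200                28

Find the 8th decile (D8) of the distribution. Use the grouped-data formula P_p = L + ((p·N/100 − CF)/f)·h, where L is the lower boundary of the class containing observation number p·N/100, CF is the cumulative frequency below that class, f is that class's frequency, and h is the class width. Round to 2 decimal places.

N = 71; target position k = 80/100 · 71 = 56.8.
Cumulative frequencies: 23, 40, 43, 71.
Observation 56.8 falls in the class 150 – <200.
L = 150, CF = 43, f = 28, h = 50.
P80 = 150 + ((56.8 − 43)/28)·50 = 150 + 24.6429 = 174.643.

174.64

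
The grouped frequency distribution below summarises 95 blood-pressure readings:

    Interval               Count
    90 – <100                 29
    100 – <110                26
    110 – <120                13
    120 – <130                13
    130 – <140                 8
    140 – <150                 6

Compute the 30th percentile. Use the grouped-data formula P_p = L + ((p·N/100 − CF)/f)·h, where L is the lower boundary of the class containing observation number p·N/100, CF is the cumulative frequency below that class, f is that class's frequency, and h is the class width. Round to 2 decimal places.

99.83

N = 95; target position k = 30/100 · 95 = 28.5.
Cumulative frequencies: 29, 55, 68, 81, 89, 95.
Observation 28.5 falls in the class 90 – <100.
L = 90, CF = 0, f = 29, h = 10.
P30 = 90 + ((28.5 − 0)/29)·10 = 90 + 9.82759 = 99.8276.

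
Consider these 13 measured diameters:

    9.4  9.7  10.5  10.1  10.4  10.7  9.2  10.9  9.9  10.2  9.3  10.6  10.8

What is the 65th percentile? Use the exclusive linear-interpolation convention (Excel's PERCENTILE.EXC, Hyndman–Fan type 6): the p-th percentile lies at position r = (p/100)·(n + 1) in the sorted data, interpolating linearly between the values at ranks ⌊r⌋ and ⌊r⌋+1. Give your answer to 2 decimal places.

Sorted: 9.2, 9.3, 9.4, 9.7, 9.9, 10.1, 10.2, 10.4, 10.5, 10.6, 10.7, 10.8, 10.9.
n = 13.
r = (65/100)·(13 + 1) = 9.1.
Rank 9 is 10.5 and rank 10 is 10.6.
Interpolate: 10.5 + 0.1·(10.6 − 10.5) = 10.5 + 0.1·0.1 = 10.51.

10.51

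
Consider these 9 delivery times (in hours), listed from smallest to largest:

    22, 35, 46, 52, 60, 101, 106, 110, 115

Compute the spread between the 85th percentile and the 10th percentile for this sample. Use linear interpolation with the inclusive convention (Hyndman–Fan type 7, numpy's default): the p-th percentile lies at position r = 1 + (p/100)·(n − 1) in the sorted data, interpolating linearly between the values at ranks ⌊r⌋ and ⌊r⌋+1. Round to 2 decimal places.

n = 9.
P10: r = 1.8; ranks 1–2 are 22, 35; interpolating gives 32.4.
P85: r = 7.8; ranks 7–8 are 106, 110; interpolating gives 109.2.
Difference: 109.2 − 32.4 = 76.8.

76.80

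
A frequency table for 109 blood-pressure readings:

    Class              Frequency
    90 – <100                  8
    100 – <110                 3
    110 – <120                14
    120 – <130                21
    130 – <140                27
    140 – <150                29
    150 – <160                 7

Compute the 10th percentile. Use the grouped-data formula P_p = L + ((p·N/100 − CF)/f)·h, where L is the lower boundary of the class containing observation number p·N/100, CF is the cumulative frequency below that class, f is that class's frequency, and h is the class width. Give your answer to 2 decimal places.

109.67

N = 109; target position k = 10/100 · 109 = 10.9.
Cumulative frequencies: 8, 11, 25, 46, 73, 102, 109.
Observation 10.9 falls in the class 100 – <110.
L = 100, CF = 8, f = 3, h = 10.
P10 = 100 + ((10.9 − 8)/3)·10 = 100 + 9.66667 = 109.667.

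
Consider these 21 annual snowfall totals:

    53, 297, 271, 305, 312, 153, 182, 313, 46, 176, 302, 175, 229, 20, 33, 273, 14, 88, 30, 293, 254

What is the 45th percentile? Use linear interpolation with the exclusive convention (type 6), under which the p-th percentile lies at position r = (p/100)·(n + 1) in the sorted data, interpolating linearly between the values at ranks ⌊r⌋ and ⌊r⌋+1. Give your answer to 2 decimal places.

175.90

Sorted: 14, 20, 30, 33, 46, 53, 88, 153, 175, 176, 182, 229, 254, 271, 273, 293, 297, 302, 305, 312, 313.
n = 21.
r = (45/100)·(21 + 1) = 9.9.
Rank 9 is 175 and rank 10 is 176.
Interpolate: 175 + 0.9·(176 − 175) = 175 + 0.9·1 = 175.9.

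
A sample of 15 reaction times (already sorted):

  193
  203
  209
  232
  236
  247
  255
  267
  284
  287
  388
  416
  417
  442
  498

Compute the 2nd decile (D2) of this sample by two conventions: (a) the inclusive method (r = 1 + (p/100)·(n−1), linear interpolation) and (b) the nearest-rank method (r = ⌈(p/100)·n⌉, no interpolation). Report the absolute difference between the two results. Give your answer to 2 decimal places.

n = 15.
(a) r = 3.8; between ranks 3 (209) and 4 (232): 227.4.
(b) the nearest-rank method: rank 3 → 209.
|227.4 − 209| = 18.4.

18.40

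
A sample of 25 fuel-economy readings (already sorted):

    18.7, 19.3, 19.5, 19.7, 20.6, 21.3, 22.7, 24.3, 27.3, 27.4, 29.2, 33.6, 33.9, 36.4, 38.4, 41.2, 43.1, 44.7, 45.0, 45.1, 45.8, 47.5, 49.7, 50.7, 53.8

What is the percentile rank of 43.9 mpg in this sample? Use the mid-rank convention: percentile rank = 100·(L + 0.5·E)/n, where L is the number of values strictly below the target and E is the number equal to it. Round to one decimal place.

Count below 43.9: L = 17; count equal: E = 0; n = 25.
Percentile rank = 100·(17 + 0.5·0)/25 = 100·17/25 = 68.

68.0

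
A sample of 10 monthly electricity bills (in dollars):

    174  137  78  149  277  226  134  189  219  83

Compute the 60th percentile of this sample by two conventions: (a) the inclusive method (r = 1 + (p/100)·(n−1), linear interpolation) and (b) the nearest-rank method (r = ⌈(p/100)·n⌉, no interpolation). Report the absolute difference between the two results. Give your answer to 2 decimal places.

6.00

Sorted: 78, 83, 134, 137, 149, 174, 189, 219, 226, 277.
n = 10.
(a) r = 6.4; between ranks 6 (174) and 7 (189): 180.
(b) the nearest-rank method: rank 6 → 174.
|180 − 174| = 6.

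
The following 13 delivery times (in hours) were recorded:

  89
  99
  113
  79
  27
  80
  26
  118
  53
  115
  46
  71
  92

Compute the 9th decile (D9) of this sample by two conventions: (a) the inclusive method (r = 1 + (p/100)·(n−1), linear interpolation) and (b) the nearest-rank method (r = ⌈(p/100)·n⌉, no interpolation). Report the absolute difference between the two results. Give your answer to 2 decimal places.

Sorted: 26, 27, 46, 53, 71, 79, 80, 89, 92, 99, 113, 115, 118.
n = 13.
(a) r = 11.8; between ranks 11 (113) and 12 (115): 114.6.
(b) the nearest-rank method: rank 12 → 115.
|114.6 − 115| = 0.4.

0.40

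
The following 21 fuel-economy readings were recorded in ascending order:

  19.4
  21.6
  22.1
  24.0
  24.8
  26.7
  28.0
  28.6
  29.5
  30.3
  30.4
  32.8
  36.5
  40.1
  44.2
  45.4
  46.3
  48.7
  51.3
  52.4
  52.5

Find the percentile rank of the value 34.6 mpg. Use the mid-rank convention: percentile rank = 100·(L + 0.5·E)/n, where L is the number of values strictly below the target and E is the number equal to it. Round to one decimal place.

57.1

Count below 34.6: L = 12; count equal: E = 0; n = 21.
Percentile rank = 100·(12 + 0.5·0)/21 = 100·12/21 = 57.14.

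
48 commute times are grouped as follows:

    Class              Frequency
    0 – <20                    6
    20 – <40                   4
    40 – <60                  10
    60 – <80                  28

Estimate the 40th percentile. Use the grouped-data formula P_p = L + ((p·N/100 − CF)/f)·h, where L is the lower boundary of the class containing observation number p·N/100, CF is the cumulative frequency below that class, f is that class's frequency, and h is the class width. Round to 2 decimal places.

N = 48; target position k = 40/100 · 48 = 19.2.
Cumulative frequencies: 6, 10, 20, 48.
Observation 19.2 falls in the class 40 – <60.
L = 40, CF = 10, f = 10, h = 20.
P40 = 40 + ((19.2 − 10)/10)·20 = 40 + 18.4 = 58.4.

58.40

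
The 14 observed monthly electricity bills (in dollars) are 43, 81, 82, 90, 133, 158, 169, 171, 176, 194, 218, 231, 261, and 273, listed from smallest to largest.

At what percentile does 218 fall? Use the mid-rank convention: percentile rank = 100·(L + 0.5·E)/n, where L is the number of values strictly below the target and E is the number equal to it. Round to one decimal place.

75.0

Count below 218: L = 10; count equal: E = 1; n = 14.
Percentile rank = 100·(10 + 0.5·1)/14 = 100·10.5/14 = 75.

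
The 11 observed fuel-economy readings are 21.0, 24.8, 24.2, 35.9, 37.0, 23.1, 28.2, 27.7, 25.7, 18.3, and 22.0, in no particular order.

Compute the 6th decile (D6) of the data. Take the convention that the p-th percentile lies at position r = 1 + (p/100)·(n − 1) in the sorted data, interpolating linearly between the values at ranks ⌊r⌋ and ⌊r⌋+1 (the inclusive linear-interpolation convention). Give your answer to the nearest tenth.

25.7

Sorted: 18.3, 21.0, 22.0, 23.1, 24.2, 24.8, 25.7, 27.7, 28.2, 35.9, 37.0.
n = 11.
r = 1 + (60/100)·(11 − 1) = 1 + 6 = 7.
r is an integer, so P60 is the value at rank 7: 25.7.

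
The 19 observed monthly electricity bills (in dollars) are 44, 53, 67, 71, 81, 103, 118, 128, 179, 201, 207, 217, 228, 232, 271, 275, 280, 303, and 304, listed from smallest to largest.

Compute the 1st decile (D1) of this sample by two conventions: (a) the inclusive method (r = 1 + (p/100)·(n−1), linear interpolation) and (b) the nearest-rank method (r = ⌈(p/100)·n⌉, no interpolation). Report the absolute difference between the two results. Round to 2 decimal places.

n = 19.
(a) r = 2.8; between ranks 2 (53) and 3 (67): 64.2.
(b) the nearest-rank method: rank 2 → 53.
|64.2 − 53| = 11.2.

11.20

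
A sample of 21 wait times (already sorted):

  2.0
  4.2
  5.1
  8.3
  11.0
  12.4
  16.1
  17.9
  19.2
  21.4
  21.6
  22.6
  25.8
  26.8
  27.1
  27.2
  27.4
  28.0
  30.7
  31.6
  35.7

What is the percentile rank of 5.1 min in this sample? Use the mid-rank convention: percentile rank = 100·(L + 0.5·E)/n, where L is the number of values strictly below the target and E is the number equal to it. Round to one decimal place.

Count below 5.1: L = 2; count equal: E = 1; n = 21.
Percentile rank = 100·(2 + 0.5·1)/21 = 100·2.5/21 = 11.9.

11.9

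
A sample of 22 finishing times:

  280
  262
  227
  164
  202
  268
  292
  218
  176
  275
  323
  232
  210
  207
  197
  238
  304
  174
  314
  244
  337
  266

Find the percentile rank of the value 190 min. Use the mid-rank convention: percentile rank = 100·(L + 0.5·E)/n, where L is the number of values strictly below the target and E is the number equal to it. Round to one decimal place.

Sorted: 164, 174, 176, 197, 202, 207, 210, 218, 227, 232, 238, 244, 262, 266, 268, 275, 280, 292, 304, 314, 323, 337.
Count below 190: L = 3; count equal: E = 0; n = 22.
Percentile rank = 100·(3 + 0.5·0)/22 = 100·3/22 = 13.64.

13.6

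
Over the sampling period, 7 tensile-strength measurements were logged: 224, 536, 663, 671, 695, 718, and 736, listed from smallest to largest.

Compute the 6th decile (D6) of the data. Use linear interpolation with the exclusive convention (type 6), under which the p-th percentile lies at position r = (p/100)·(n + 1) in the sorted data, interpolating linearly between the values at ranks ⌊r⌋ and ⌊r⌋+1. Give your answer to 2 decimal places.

n = 7.
r = (60/100)·(7 + 1) = 4.8.
Rank 4 is 671 and rank 5 is 695.
Interpolate: 671 + 0.8·(695 − 671) = 671 + 0.8·24 = 690.2.

690.20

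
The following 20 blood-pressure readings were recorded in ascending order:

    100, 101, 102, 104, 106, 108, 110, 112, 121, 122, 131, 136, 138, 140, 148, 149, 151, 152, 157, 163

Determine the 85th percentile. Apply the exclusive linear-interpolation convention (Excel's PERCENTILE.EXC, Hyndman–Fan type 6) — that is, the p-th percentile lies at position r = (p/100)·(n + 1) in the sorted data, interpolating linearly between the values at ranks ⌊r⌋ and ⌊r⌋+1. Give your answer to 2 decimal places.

151.85

n = 20.
r = (85/100)·(20 + 1) = 17.85.
Rank 17 is 151 and rank 18 is 152.
Interpolate: 151 + 0.85·(152 − 151) = 151 + 0.85·1 = 151.85.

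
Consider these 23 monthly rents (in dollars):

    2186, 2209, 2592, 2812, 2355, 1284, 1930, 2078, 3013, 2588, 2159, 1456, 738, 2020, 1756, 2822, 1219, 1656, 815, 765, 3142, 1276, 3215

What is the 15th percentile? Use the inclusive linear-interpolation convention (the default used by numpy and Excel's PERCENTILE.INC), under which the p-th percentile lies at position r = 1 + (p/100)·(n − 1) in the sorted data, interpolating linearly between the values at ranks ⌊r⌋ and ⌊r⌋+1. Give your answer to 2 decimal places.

Sorted: 738, 765, 815, 1219, 1276, 1284, 1456, 1656, 1756, 1930, 2020, 2078, 2159, 2186, 2209, 2355, 2588, 2592, 2812, 2822, 3013, 3142, 3215.
n = 23.
r = 1 + (15/100)·(23 − 1) = 1 + 3.3 = 4.3.
Rank 4 is 1219 and rank 5 is 1276.
Interpolate: 1219 + 0.3·(1276 − 1219) = 1219 + 0.3·57 = 1236.1.

1236.10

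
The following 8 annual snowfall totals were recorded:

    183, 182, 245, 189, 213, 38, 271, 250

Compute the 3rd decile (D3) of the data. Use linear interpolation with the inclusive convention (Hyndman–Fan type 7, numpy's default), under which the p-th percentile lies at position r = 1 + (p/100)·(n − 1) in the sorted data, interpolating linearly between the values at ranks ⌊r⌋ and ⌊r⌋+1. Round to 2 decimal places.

183.60

Sorted: 38, 182, 183, 189, 213, 245, 250, 271.
n = 8.
r = 1 + (30/100)·(8 − 1) = 1 + 2.1 = 3.1.
Rank 3 is 183 and rank 4 is 189.
Interpolate: 183 + 0.1·(189 − 183) = 183 + 0.1·6 = 183.6.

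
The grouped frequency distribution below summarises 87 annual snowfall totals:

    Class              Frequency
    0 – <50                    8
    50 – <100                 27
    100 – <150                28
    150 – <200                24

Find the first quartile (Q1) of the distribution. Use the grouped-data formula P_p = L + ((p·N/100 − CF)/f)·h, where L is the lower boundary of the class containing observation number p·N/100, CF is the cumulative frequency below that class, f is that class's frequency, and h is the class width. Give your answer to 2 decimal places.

75.46

N = 87; target position k = 25/100 · 87 = 21.75.
Cumulative frequencies: 8, 35, 63, 87.
Observation 21.75 falls in the class 50 – <100.
L = 50, CF = 8, f = 27, h = 50.
P25 = 50 + ((21.75 − 8)/27)·50 = 50 + 25.463 = 75.463.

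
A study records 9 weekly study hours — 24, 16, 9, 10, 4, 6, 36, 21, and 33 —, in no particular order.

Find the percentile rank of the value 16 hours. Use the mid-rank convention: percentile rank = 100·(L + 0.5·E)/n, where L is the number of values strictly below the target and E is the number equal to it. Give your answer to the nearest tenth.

50.0

Sorted: 4, 6, 9, 10, 16, 21, 24, 33, 36.
Count below 16: L = 4; count equal: E = 1; n = 9.
Percentile rank = 100·(4 + 0.5·1)/9 = 100·4.5/9 = 50.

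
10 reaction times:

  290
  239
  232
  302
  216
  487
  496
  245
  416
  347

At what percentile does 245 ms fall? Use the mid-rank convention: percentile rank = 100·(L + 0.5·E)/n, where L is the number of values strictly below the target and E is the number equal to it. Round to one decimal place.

Sorted: 216, 232, 239, 245, 290, 302, 347, 416, 487, 496.
Count below 245: L = 3; count equal: E = 1; n = 10.
Percentile rank = 100·(3 + 0.5·1)/10 = 100·3.5/10 = 35.

35.0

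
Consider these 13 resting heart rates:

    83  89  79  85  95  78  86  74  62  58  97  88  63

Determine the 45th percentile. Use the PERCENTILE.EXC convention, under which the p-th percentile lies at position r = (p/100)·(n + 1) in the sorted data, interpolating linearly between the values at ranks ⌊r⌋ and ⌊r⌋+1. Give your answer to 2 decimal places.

Sorted: 58, 62, 63, 74, 78, 79, 83, 85, 86, 88, 89, 95, 97.
n = 13.
r = (45/100)·(13 + 1) = 6.3.
Rank 6 is 79 and rank 7 is 83.
Interpolate: 79 + 0.3·(83 − 79) = 79 + 0.3·4 = 80.2.

80.20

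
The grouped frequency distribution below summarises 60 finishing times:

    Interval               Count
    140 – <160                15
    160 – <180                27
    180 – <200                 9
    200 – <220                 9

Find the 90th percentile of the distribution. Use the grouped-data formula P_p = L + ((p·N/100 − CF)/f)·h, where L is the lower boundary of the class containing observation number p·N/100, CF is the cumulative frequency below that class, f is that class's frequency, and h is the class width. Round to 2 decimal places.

N = 60; target position k = 90/100 · 60 = 54.
Cumulative frequencies: 15, 42, 51, 60.
Observation 54 falls in the class 200 – <220.
L = 200, CF = 51, f = 9, h = 20.
P90 = 200 + ((54 − 51)/9)·20 = 200 + 6.66667 = 206.667.

206.67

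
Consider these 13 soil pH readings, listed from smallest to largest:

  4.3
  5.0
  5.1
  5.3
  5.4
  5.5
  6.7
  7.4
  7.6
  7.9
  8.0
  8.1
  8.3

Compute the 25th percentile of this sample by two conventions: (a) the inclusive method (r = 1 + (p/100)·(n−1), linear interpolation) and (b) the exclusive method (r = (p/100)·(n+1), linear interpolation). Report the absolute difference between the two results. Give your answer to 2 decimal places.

n = 13.
(a) r = 4 → value at rank 4 = 5.3.
(b) r = 3.5; between ranks 3 (5.1) and 4 (5.3): 5.2.
|5.3 − 5.2| = 0.1.

0.10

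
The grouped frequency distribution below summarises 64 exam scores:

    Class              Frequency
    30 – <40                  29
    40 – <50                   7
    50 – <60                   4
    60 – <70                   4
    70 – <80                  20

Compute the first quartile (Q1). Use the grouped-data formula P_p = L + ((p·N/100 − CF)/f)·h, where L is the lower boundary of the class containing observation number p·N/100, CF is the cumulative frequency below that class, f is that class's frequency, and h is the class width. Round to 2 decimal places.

35.52

N = 64; target position k = 25/100 · 64 = 16.
Cumulative frequencies: 29, 36, 40, 44, 64.
Observation 16 falls in the class 30 – <40.
L = 30, CF = 0, f = 29, h = 10.
P25 = 30 + ((16 − 0)/29)·10 = 30 + 5.51724 = 35.5172.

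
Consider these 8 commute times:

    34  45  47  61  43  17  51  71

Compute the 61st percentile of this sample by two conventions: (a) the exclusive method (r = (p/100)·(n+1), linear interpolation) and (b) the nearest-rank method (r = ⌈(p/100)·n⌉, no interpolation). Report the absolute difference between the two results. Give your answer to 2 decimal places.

Sorted: 17, 34, 43, 45, 47, 51, 61, 71.
n = 8.
(a) r = 5.49; between ranks 5 (47) and 6 (51): 48.96.
(b) the nearest-rank method: rank 5 → 47.
|48.96 − 47| = 1.96.

1.96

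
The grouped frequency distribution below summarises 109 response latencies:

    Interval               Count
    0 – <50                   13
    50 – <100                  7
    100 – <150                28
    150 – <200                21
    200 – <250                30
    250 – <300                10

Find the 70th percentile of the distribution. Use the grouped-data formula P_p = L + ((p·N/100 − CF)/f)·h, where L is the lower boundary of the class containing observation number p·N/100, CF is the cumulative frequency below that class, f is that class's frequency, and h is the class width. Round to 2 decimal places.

212.17

N = 109; target position k = 70/100 · 109 = 76.3.
Cumulative frequencies: 13, 20, 48, 69, 99, 109.
Observation 76.3 falls in the class 200 – <250.
L = 200, CF = 69, f = 30, h = 50.
P70 = 200 + ((76.3 − 69)/30)·50 = 200 + 12.1667 = 212.167.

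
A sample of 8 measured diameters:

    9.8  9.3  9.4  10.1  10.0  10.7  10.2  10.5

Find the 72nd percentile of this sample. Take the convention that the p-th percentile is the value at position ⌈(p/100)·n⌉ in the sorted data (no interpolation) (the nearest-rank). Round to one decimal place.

10.2

Sorted: 9.3, 9.4, 9.8, 10.0, 10.1, 10.2, 10.5, 10.7.
n = 8.
Position = ⌈72/100 · 8⌉ = ⌈5.76⌉ = 6.
The value at rank 6 is 10.2.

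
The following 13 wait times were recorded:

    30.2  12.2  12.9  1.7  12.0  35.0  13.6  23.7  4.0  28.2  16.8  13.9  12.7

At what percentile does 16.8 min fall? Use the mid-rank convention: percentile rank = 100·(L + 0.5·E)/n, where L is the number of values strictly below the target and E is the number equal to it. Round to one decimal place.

Sorted: 1.7, 4.0, 12.0, 12.2, 12.7, 12.9, 13.6, 13.9, 16.8, 23.7, 28.2, 30.2, 35.0.
Count below 16.8: L = 8; count equal: E = 1; n = 13.
Percentile rank = 100·(8 + 0.5·1)/13 = 100·8.5/13 = 65.38.

65.4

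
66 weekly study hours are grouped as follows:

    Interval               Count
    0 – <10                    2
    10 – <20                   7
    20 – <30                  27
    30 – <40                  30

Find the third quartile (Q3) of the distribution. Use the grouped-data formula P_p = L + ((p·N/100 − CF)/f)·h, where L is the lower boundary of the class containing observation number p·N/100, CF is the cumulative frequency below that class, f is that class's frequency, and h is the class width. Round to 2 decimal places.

34.50

N = 66; target position k = 75/100 · 66 = 49.5.
Cumulative frequencies: 2, 9, 36, 66.
Observation 49.5 falls in the class 30 – <40.
L = 30, CF = 36, f = 30, h = 10.
P75 = 30 + ((49.5 − 36)/30)·10 = 30 + 4.5 = 34.5.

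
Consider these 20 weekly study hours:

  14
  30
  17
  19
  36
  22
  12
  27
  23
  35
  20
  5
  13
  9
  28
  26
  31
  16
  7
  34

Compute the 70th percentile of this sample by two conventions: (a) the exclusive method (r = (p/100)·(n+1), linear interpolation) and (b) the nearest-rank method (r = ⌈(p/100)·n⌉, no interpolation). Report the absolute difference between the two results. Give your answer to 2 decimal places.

0.70

Sorted: 5, 7, 9, 12, 13, 14, 16, 17, 19, 20, 22, 23, 26, 27, 28, 30, 31, 34, 35, 36.
n = 20.
(a) r = 14.7; between ranks 14 (27) and 15 (28): 27.7.
(b) the nearest-rank method: rank 14 → 27.
|27.7 − 27| = 0.7.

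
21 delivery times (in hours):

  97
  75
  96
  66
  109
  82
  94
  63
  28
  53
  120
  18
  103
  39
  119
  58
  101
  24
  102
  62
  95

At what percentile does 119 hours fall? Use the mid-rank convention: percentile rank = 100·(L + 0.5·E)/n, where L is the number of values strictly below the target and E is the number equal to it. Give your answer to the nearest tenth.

92.9

Sorted: 18, 24, 28, 39, 53, 58, 62, 63, 66, 75, 82, 94, 95, 96, 97, 101, 102, 103, 109, 119, 120.
Count below 119: L = 19; count equal: E = 1; n = 21.
Percentile rank = 100·(19 + 0.5·1)/21 = 100·19.5/21 = 92.86.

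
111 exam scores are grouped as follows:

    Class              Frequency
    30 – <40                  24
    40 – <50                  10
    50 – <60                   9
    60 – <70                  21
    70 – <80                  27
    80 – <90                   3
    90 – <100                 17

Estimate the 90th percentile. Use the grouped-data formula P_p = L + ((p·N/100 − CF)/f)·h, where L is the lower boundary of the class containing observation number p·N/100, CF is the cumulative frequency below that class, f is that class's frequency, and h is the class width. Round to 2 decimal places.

93.47

N = 111; target position k = 90/100 · 111 = 99.9.
Cumulative frequencies: 24, 34, 43, 64, 91, 94, 111.
Observation 99.9 falls in the class 90 – <100.
L = 90, CF = 94, f = 17, h = 10.
P90 = 90 + ((99.9 − 94)/17)·10 = 90 + 3.47059 = 93.4706.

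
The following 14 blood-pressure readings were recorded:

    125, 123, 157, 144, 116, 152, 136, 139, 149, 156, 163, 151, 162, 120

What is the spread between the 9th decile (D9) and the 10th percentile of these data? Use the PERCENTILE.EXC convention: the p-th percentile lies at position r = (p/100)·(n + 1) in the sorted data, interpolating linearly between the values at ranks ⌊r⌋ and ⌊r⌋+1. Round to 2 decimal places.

Sorted: 116, 120, 123, 125, 136, 139, 144, 149, 151, 152, 156, 157, 162, 163.
n = 14.
P10: r = 1.5; ranks 1–2 are 116, 120; interpolating gives 118.
P90: r = 13.5; ranks 13–14 are 162, 163; interpolating gives 162.5.
Difference: 162.5 − 118 = 44.5.

44.50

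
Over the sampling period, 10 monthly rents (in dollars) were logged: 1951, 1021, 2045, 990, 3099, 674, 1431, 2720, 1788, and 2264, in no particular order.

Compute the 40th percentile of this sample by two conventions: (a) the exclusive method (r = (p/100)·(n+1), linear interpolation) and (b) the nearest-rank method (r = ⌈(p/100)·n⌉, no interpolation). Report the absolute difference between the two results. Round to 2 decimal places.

142.80

Sorted: 674, 990, 1021, 1431, 1788, 1951, 2045, 2264, 2720, 3099.
n = 10.
(a) r = 4.4; between ranks 4 (1431) and 5 (1788): 1573.8.
(b) the nearest-rank method: rank 4 → 1431.
|1573.8 − 1431| = 142.8.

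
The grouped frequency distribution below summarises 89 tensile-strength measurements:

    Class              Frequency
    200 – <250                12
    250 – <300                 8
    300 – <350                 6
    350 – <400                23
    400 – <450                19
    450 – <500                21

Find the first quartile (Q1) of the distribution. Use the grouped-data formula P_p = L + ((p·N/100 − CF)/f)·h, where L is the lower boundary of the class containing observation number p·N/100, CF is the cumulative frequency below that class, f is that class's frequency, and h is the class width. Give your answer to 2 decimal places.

N = 89; target position k = 25/100 · 89 = 22.25.
Cumulative frequencies: 12, 20, 26, 49, 68, 89.
Observation 22.25 falls in the class 300 – <350.
L = 300, CF = 20, f = 6, h = 50.
P25 = 300 + ((22.25 − 20)/6)·50 = 300 + 18.75 = 318.75.

318.75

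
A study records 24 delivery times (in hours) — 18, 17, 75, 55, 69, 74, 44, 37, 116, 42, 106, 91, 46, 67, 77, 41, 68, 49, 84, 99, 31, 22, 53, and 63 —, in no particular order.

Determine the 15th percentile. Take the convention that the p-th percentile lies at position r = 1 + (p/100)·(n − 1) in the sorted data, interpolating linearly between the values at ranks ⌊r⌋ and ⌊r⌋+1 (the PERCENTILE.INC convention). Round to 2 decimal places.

Sorted: 17, 18, 22, 31, 37, 41, 42, 44, 46, 49, 53, 55, 63, 67, 68, 69, 74, 75, 77, 84, 91, 99, 106, 116.
n = 24.
r = 1 + (15/100)·(24 − 1) = 1 + 3.45 = 4.45.
Rank 4 is 31 and rank 5 is 37.
Interpolate: 31 + 0.45·(37 − 31) = 31 + 0.45·6 = 33.7.

33.70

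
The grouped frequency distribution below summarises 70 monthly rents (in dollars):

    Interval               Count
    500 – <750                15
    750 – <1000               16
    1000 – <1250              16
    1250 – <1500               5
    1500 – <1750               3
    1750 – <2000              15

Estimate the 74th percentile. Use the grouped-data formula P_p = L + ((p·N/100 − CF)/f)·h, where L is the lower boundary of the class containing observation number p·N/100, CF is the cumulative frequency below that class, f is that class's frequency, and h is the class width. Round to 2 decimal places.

N = 70; target position k = 74/100 · 70 = 51.8.
Cumulative frequencies: 15, 31, 47, 52, 55, 70.
Observation 51.8 falls in the class 1250 – <1500.
L = 1250, CF = 47, f = 5, h = 250.
P74 = 1250 + ((51.8 − 47)/5)·250 = 1250 + 240 = 1490.

1490.00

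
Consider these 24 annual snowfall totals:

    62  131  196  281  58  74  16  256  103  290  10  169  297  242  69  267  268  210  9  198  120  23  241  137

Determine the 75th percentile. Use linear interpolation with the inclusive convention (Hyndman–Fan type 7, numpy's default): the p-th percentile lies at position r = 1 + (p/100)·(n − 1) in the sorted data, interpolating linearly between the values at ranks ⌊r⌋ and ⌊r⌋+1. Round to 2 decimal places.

Sorted: 9, 10, 16, 23, 58, 62, 69, 74, 103, 120, 131, 137, 169, 196, 198, 210, 241, 242, 256, 267, 268, 281, 290, 297.
n = 24.
r = 1 + (75/100)·(24 − 1) = 1 + 17.25 = 18.25.
Rank 18 is 242 and rank 19 is 256.
Interpolate: 242 + 0.25·(256 − 242) = 242 + 0.25·14 = 245.5.

245.50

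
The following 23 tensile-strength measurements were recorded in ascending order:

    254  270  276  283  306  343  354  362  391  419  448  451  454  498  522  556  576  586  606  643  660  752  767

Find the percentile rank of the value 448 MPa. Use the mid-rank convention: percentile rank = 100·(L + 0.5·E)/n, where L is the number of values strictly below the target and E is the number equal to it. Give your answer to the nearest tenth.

45.7

Count below 448: L = 10; count equal: E = 1; n = 23.
Percentile rank = 100·(10 + 0.5·1)/23 = 100·10.5/23 = 45.65.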